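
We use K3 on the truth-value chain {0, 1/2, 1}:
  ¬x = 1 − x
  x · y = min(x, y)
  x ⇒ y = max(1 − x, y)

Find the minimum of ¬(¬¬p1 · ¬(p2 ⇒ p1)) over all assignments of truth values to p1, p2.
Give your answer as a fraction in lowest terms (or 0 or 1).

1/2

Take p1 = 1/2, p2 = 1/2:
¬p1 = ¬1/2 = 1/2
¬¬p1 = ¬1/2 = 1/2
p2 ⇒ p1 = 1/2 ⇒ 1/2 = 1/2
¬(p2 ⇒ p1) = ¬1/2 = 1/2
¬¬p1 · ¬(p2 ⇒ p1) = 1/2 · 1/2 = 1/2
¬(¬¬p1 · ¬(p2 ⇒ p1)) = ¬1/2 = 1/2
No assignment yields a value below 1/2, so this is the minimum.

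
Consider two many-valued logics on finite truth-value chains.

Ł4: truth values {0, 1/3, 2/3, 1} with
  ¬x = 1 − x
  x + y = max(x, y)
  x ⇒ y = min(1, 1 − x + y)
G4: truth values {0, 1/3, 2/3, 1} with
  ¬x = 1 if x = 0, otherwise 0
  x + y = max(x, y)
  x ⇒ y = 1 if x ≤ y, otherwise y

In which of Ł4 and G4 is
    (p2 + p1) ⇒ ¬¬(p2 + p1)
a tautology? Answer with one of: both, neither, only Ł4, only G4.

both

In Ł4: every assignment gives 1 — tautology.
In G4: every assignment gives 1 — tautology.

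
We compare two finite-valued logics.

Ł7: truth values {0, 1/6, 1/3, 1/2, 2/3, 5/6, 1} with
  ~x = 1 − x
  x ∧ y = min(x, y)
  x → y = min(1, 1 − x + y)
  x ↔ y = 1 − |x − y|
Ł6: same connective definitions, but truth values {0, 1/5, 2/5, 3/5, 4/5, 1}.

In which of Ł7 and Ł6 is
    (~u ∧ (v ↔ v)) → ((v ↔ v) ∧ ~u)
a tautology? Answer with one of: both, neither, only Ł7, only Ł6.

both

In Ł7: every assignment gives 1 — tautology.
In Ł6: every assignment gives 1 — tautology.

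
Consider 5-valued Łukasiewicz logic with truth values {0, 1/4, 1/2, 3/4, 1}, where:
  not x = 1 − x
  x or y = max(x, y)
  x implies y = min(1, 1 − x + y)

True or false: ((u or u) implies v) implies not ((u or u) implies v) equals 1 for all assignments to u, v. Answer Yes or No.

No

Counterexample: take u = 0, v = 0.
u or u = 0 or 0 = 0
(u or u) implies v = 0 implies 0 = 1
u or u = 0 or 0 = 0
(u or u) implies v = 0 implies 0 = 1
not ((u or u) implies v) = not 1 = 0
((u or u) implies v) implies not ((u or u) implies v) = 1 implies 0 = 0
This gives 0 ≠ 1.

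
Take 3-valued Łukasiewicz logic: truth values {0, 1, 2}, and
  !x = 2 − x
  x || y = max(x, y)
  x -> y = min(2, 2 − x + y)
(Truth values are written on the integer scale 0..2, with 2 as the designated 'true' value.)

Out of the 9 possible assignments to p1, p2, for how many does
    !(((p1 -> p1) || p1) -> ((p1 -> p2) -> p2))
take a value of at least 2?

1

p1 = 0, p2 = 0 ↦ 2  ≥
p1 = 0, p2 = 1 ↦ 1  <
p1 = 0, p2 = 2 ↦ 0  <
p1 = 1, p2 = 0 ↦ 1  <
p1 = 1, p2 = 1 ↦ 1  <
p1 = 1, p2 = 2 ↦ 0  <
p1 = 2, p2 = 0 ↦ 0  <
p1 = 2, p2 = 1 ↦ 0  <
p1 = 2, p2 = 2 ↦ 0  <
So 1 of the 9 assignments meets the threshold.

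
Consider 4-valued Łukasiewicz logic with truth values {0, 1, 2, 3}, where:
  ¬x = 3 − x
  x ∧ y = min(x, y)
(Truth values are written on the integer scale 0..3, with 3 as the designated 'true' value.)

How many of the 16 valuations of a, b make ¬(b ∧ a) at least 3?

a = 0, b = 0 ↦ 3  ≥
a = 0, b = 1 ↦ 3  ≥
a = 0, b = 2 ↦ 3  ≥
a = 0, b = 3 ↦ 3  ≥
a = 1, b = 0 ↦ 3  ≥
a = 1, b = 1 ↦ 2  <
a = 1, b = 2 ↦ 2  <
a = 1, b = 3 ↦ 2  <
a = 2, b = 0 ↦ 3  ≥
a = 2, b = 1 ↦ 2  <
a = 2, b = 2 ↦ 1  <
a = 2, b = 3 ↦ 1  <
a = 3, b = 0 ↦ 3  ≥
a = 3, b = 1 ↦ 2  <
a = 3, b = 2 ↦ 1  <
a = 3, b = 3 ↦ 0  <
So 7 of the 16 assignments meet the threshold.

7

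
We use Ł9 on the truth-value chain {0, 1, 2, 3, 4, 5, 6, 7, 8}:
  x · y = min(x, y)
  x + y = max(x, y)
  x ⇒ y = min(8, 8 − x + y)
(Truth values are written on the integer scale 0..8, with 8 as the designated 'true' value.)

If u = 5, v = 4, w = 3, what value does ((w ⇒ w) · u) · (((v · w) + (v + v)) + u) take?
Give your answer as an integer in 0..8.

5

w ⇒ w = 3 ⇒ 3 = 8
(w ⇒ w) · u = 8 · 5 = 5
v · w = 4 · 3 = 3
v + v = 4 + 4 = 4
(v · w) + (v + v) = 3 + 4 = 4
((v · w) + (v + v)) + u = 4 + 5 = 5
((w ⇒ w) · u) · (((v · w) + (v + v)) + u) = 5 · 5 = 5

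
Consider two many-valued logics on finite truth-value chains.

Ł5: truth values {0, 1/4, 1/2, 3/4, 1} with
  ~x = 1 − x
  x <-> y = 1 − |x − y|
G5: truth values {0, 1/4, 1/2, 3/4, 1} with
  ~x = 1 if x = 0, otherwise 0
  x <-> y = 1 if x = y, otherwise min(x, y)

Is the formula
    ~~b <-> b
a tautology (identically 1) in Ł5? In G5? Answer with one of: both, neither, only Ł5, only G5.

In Ł5: every assignment gives 1 — tautology.
In G5: at b = 1/4 the value is 1/4 — not a tautology.

only Ł5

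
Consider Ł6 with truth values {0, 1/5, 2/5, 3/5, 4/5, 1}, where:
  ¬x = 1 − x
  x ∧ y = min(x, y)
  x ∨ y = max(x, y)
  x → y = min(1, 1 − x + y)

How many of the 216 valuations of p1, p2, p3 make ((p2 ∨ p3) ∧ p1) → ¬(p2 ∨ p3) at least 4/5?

145

value 1: 104 assignments (counts)
value 4/5: 41 assignments (counts)
value 3/5: 20 assignments
value 2/5: 29 assignments
value 1/5: 11 assignments
value 0: 11 assignments
So 145 of the 216 assignments meet the threshold.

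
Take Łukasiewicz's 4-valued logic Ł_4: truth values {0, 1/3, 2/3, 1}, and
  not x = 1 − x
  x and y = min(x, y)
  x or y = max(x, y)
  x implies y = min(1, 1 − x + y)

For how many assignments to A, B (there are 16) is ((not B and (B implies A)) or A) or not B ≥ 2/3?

12

A = 0, B = 0 ↦ 1  ≥
A = 0, B = 1/3 ↦ 2/3  ≥
A = 0, B = 2/3 ↦ 1/3  <
A = 0, B = 1 ↦ 0  <
A = 1/3, B = 0 ↦ 1  ≥
A = 1/3, B = 1/3 ↦ 2/3  ≥
A = 1/3, B = 2/3 ↦ 1/3  <
A = 1/3, B = 1 ↦ 1/3  <
A = 2/3, B = 0 ↦ 1  ≥
A = 2/3, B = 1/3 ↦ 2/3  ≥
A = 2/3, B = 2/3 ↦ 2/3  ≥
A = 2/3, B = 1 ↦ 2/3  ≥
A = 1, B = 0 ↦ 1  ≥
A = 1, B = 1/3 ↦ 1  ≥
A = 1, B = 2/3 ↦ 1  ≥
A = 1, B = 1 ↦ 1  ≥
So 12 of the 16 assignments meet the threshold.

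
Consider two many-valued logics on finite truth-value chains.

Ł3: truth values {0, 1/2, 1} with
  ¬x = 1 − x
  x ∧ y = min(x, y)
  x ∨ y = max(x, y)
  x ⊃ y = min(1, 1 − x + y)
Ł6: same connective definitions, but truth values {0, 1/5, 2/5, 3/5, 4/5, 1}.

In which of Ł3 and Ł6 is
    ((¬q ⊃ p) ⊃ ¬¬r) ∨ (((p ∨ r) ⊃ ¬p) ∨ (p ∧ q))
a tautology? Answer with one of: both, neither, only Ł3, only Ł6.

In Ł3: at p = 1, q = 0, r = 0 the value is 0 — not a tautology.
In Ł6: at p = 2/5, q = 3/5, r = 4/5 the value is 4/5 — not a tautology.

neither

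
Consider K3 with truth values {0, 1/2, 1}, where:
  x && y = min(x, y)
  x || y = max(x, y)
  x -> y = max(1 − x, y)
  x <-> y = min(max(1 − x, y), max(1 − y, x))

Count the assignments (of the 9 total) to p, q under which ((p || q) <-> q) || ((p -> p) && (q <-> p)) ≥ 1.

p = 0, q = 0 ↦ 1  ≥
p = 0, q = 1/2 ↦ 1/2  <
p = 0, q = 1 ↦ 1  ≥
p = 1/2, q = 0 ↦ 1/2  <
p = 1/2, q = 1/2 ↦ 1/2  <
p = 1/2, q = 1 ↦ 1  ≥
p = 1, q = 0 ↦ 0  <
p = 1, q = 1/2 ↦ 1/2  <
p = 1, q = 1 ↦ 1  ≥
So 4 of the 9 assignments meet the threshold.

4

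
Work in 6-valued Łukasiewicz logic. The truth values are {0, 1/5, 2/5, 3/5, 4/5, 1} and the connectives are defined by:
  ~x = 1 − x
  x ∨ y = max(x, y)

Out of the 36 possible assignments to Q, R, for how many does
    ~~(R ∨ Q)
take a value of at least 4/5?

20

value 1: 11 assignments (counts)
value 4/5: 9 assignments (counts)
value 3/5: 7 assignments
value 2/5: 5 assignments
value 1/5: 3 assignments
value 0: 1 assignment
So 20 of the 36 assignments meet the threshold.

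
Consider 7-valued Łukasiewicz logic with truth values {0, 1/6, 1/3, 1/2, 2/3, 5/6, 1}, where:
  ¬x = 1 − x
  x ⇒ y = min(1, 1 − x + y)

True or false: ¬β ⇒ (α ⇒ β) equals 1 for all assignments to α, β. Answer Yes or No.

Counterexample: take α = 1/6, β = 0.
¬β = ¬0 = 1
α ⇒ β = 1/6 ⇒ 0 = 5/6
¬β ⇒ (α ⇒ β) = 1 ⇒ 5/6 = 5/6
This gives 5/6 ≠ 1.

No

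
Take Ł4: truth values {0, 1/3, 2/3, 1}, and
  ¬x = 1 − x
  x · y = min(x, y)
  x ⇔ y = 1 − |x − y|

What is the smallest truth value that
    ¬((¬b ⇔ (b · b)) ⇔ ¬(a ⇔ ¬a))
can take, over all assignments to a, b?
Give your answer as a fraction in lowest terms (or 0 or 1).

Take a = 0, b = 1/3:
¬b = ¬1/3 = 2/3
b · b = 1/3 · 1/3 = 1/3
¬b ⇔ (b · b) = 2/3 ⇔ 1/3 = 2/3
¬a = ¬0 = 1
a ⇔ ¬a = 0 ⇔ 1 = 0
¬(a ⇔ ¬a) = ¬0 = 1
(¬b ⇔ (b · b)) ⇔ ¬(a ⇔ ¬a) = 2/3 ⇔ 1 = 2/3
¬((¬b ⇔ (b · b)) ⇔ ¬(a ⇔ ¬a)) = ¬2/3 = 1/3
No assignment yields a value below 1/3, so this is the minimum.

1/3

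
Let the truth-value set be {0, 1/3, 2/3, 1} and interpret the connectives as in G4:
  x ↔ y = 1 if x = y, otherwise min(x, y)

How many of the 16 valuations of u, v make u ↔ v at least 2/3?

6

u = 0, v = 0 ↦ 1  ≥
u = 0, v = 1/3 ↦ 0  <
u = 0, v = 2/3 ↦ 0  <
u = 0, v = 1 ↦ 0  <
u = 1/3, v = 0 ↦ 0  <
u = 1/3, v = 1/3 ↦ 1  ≥
u = 1/3, v = 2/3 ↦ 1/3  <
u = 1/3, v = 1 ↦ 1/3  <
u = 2/3, v = 0 ↦ 0  <
u = 2/3, v = 1/3 ↦ 1/3  <
u = 2/3, v = 2/3 ↦ 1  ≥
u = 2/3, v = 1 ↦ 2/3  ≥
u = 1, v = 0 ↦ 0  <
u = 1, v = 1/3 ↦ 1/3  <
u = 1, v = 2/3 ↦ 2/3  ≥
u = 1, v = 1 ↦ 1  ≥
So 6 of the 16 assignments meet the threshold.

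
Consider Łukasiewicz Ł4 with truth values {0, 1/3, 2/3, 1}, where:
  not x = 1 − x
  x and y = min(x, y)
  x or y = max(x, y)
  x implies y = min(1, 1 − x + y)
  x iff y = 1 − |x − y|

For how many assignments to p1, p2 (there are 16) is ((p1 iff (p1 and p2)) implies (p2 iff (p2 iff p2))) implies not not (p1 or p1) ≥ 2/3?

p1 = 0, p2 = 0 ↦ 1  ≥
p1 = 0, p2 = 1/3 ↦ 2/3  ≥
p1 = 0, p2 = 2/3 ↦ 1/3  <
p1 = 0, p2 = 1 ↦ 0  <
p1 = 1/3, p2 = 0 ↦ 1  ≥
p1 = 1/3, p2 = 1/3 ↦ 1  ≥
p1 = 1/3, p2 = 2/3 ↦ 2/3  ≥
p1 = 1/3, p2 = 1 ↦ 1/3  <
p1 = 2/3, p2 = 0 ↦ 1  ≥
p1 = 2/3, p2 = 1/3 ↦ 1  ≥
p1 = 2/3, p2 = 2/3 ↦ 1  ≥
p1 = 2/3, p2 = 1 ↦ 2/3  ≥
p1 = 1, p2 = 0 ↦ 1  ≥
p1 = 1, p2 = 1/3 ↦ 1  ≥
p1 = 1, p2 = 2/3 ↦ 1  ≥
p1 = 1, p2 = 1 ↦ 1  ≥
So 13 of the 16 assignments meet the threshold.

13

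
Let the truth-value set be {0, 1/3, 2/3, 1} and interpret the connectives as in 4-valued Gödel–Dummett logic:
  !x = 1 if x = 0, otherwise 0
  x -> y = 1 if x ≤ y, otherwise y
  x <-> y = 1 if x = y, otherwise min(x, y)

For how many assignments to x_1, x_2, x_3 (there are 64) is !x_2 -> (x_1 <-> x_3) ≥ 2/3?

54

value 1: 52 assignments (counts)
value 2/3: 2 assignments (counts)
value 1/3: 4 assignments
value 0: 6 assignments
So 54 of the 64 assignments meet the threshold.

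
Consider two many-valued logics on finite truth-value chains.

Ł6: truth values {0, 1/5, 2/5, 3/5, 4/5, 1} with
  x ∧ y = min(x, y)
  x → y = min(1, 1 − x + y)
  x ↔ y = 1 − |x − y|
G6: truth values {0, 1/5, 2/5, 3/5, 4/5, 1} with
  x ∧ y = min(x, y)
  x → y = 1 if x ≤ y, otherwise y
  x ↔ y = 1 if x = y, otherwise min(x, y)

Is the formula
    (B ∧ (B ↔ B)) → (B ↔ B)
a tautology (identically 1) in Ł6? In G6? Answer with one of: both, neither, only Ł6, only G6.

In Ł6: every assignment gives 1 — tautology.
In G6: every assignment gives 1 — tautology.

both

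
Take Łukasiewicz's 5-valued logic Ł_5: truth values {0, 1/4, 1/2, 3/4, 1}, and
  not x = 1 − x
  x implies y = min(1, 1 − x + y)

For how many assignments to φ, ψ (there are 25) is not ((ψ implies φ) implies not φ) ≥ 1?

value 1: 5 assignments (counts)
value 3/4: 4 assignments
value 1/2: 4 assignments
value 1/4: 3 assignments
value 0: 9 assignments
So 5 of the 25 assignments meet the threshold.

5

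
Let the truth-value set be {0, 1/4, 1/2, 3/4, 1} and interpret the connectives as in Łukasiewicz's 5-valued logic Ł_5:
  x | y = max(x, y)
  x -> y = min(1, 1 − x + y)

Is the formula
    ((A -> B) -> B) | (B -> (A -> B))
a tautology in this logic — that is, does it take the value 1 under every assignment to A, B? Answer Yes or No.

At A = 1, B = 1/2, for instance:
A -> B = 1 -> 1/2 = 1/2
(A -> B) -> B = 1/2 -> 1/2 = 1
B -> (A -> B) = 1/2 -> 1/2 = 1
((A -> B) -> B) | (B -> (A -> B)) = 1 | 1 = 1
and checking the remaining 24 assignments likewise gives ≥ 1 in every case.

Yes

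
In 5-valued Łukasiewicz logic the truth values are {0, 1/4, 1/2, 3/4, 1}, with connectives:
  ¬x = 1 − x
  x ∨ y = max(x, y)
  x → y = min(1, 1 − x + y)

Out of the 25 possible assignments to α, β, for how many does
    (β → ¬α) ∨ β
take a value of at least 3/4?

24

value 1: 19 assignments (counts)
value 3/4: 5 assignments (counts)
value 1/2: 1 assignment
So 24 of the 25 assignments meet the threshold.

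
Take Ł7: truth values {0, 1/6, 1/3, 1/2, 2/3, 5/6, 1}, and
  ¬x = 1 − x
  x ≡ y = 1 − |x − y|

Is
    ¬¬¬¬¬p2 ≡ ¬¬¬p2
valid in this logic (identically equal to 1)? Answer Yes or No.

p2 = 0 ↦ 1
p2 = 1/6 ↦ 1
p2 = 1/3 ↦ 1
p2 = 1/2 ↦ 1
p2 = 2/3 ↦ 1
p2 = 5/6 ↦ 1
p2 = 1 ↦ 1
Every assignment gives a value ≥ 1.

Yes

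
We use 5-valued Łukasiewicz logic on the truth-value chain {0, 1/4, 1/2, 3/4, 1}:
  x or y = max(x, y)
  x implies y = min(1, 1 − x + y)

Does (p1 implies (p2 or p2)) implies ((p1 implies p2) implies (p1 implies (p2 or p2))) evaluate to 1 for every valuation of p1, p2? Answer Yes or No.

Yes

At p1 = 3/4, p2 = 1/4, for instance:
p2 or p2 = 1/4 or 1/4 = 1/4
p1 implies (p2 or p2) = 3/4 implies 1/4 = 1/2
p1 implies p2 = 3/4 implies 1/4 = 1/2
(p1 implies p2) implies (p1 implies (p2 or p2)) = 1/2 implies 1/2 = 1
(p1 implies (p2 or p2)) implies ((p1 implies p2) implies (p1 implies (p2 or p2))) = 1/2 implies 1 = 1
and checking the remaining 24 assignments likewise gives ≥ 1 in every case.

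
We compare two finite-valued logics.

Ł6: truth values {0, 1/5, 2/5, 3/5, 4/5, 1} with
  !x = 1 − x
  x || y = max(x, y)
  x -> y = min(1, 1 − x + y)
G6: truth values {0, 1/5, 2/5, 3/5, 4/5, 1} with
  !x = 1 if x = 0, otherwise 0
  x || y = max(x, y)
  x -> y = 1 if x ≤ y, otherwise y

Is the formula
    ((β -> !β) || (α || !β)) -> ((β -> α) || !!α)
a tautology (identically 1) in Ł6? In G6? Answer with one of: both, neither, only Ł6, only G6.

only G6

In Ł6: at α = 0, β = 1/5 the value is 4/5 — not a tautology.
In G6: every assignment gives 1 — tautology.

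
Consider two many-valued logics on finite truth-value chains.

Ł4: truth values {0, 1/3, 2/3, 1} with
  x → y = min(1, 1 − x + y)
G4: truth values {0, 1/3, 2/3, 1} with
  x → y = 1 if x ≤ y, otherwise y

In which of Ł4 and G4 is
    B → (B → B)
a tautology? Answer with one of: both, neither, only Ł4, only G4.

In Ł4: every assignment gives 1 — tautology.
In G4: every assignment gives 1 — tautology.

both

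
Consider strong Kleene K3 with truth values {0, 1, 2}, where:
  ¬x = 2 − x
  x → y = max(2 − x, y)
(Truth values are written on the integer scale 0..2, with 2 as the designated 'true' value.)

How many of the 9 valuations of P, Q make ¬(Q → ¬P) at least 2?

1

P = 0, Q = 0 ↦ 0  <
P = 0, Q = 1 ↦ 0  <
P = 0, Q = 2 ↦ 0  <
P = 1, Q = 0 ↦ 0  <
P = 1, Q = 1 ↦ 1  <
P = 1, Q = 2 ↦ 1  <
P = 2, Q = 0 ↦ 0  <
P = 2, Q = 1 ↦ 1  <
P = 2, Q = 2 ↦ 2  ≥
So 1 of the 9 assignments meets the threshold.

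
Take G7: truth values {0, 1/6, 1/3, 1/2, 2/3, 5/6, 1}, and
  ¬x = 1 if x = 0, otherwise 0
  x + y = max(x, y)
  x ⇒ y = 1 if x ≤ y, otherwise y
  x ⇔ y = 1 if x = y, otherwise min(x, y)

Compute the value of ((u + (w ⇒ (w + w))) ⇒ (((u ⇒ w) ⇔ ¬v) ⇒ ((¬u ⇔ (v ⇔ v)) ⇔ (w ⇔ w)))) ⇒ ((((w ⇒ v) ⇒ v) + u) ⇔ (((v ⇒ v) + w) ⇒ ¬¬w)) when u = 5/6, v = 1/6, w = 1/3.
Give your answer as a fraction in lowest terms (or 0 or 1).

w + w = 1/3 + 1/3 = 1/3
w ⇒ (w + w) = 1/3 ⇒ 1/3 = 1
u + (w ⇒ (w + w)) = 5/6 + 1 = 1
u ⇒ w = 5/6 ⇒ 1/3 = 1/3
¬v = ¬1/6 = 0
(u ⇒ w) ⇔ ¬v = 1/3 ⇔ 0 = 0
¬u = ¬5/6 = 0
v ⇔ v = 1/6 ⇔ 1/6 = 1
¬u ⇔ (v ⇔ v) = 0 ⇔ 1 = 0
w ⇔ w = 1/3 ⇔ 1/3 = 1
(¬u ⇔ (v ⇔ v)) ⇔ (w ⇔ w) = 0 ⇔ 1 = 0
((u ⇒ w) ⇔ ¬v) ⇒ ((¬u ⇔ (v ⇔ v)) ⇔ (w ⇔ w)) = 0 ⇒ 0 = 1
(u + (w ⇒ (w + w))) ⇒ (((u ⇒ w) ⇔ ¬v) ⇒ ((¬u ⇔ (v ⇔ v)) ⇔ (w ⇔ w))) = 1 ⇒ 1 = 1
w ⇒ v = 1/3 ⇒ 1/6 = 1/6
(w ⇒ v) ⇒ v = 1/6 ⇒ 1/6 = 1
((w ⇒ v) ⇒ v) + u = 1 + 5/6 = 1
v ⇒ v = 1/6 ⇒ 1/6 = 1
(v ⇒ v) + w = 1 + 1/3 = 1
¬w = ¬1/3 = 0
¬¬w = ¬0 = 1
((v ⇒ v) + w) ⇒ ¬¬w = 1 ⇒ 1 = 1
(((w ⇒ v) ⇒ v) + u) ⇔ (((v ⇒ v) + w) ⇒ ¬¬w) = 1 ⇔ 1 = 1
((u + (w ⇒ (w + w))) ⇒ (((u ⇒ w) ⇔ ¬v) ⇒ ((¬u ⇔ (v ⇔ v)) ⇔ (w ⇔ w)))) ⇒ ((((w ⇒ v) ⇒ v) + u) ⇔ (((v ⇒ v) + w) ⇒ ¬¬w)) = 1 ⇒ 1 = 1

1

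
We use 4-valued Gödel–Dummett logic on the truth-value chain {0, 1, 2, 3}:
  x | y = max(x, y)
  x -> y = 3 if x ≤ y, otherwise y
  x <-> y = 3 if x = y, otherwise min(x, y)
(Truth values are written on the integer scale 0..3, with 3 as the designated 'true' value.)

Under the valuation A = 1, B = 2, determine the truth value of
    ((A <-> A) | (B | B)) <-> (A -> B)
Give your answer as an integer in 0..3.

A <-> A = 1 <-> 1 = 3
B | B = 2 | 2 = 2
(A <-> A) | (B | B) = 3 | 2 = 3
A -> B = 1 -> 2 = 3
((A <-> A) | (B | B)) <-> (A -> B) = 3 <-> 3 = 3

3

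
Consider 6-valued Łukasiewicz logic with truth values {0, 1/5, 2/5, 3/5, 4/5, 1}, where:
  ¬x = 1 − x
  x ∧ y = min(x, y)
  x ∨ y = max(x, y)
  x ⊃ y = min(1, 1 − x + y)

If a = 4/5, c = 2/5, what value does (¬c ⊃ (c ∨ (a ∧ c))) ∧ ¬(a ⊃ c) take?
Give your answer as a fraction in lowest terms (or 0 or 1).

2/5

¬c = ¬2/5 = 3/5
a ∧ c = 4/5 ∧ 2/5 = 2/5
c ∨ (a ∧ c) = 2/5 ∨ 2/5 = 2/5
¬c ⊃ (c ∨ (a ∧ c)) = 3/5 ⊃ 2/5 = 4/5
a ⊃ c = 4/5 ⊃ 2/5 = 3/5
¬(a ⊃ c) = ¬3/5 = 2/5
(¬c ⊃ (c ∨ (a ∧ c))) ∧ ¬(a ⊃ c) = 4/5 ∧ 2/5 = 2/5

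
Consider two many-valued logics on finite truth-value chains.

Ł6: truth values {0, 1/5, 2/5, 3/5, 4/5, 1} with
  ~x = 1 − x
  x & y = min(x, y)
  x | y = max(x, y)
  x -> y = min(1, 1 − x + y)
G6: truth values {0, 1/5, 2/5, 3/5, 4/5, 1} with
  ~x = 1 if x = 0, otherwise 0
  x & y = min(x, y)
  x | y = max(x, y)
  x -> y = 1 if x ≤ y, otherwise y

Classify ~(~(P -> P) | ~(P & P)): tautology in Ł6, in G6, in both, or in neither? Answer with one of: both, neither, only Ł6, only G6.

In Ł6: at P = 0 the value is 0 — not a tautology.
In G6: at P = 0 the value is 0 — not a tautology.

neither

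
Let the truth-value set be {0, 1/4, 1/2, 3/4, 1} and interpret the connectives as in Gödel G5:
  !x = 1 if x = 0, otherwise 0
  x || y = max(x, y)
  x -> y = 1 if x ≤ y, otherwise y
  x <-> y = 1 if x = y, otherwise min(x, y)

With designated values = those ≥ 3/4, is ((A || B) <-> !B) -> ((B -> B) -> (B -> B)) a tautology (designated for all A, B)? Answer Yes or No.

Yes

At A = 1, B = 1/4, for instance:
A || B = 1 || 1/4 = 1
!B = !1/4 = 0
(A || B) <-> !B = 1 <-> 0 = 0
B -> B = 1/4 -> 1/4 = 1
B -> B = 1/4 -> 1/4 = 1
(B -> B) -> (B -> B) = 1 -> 1 = 1
((A || B) <-> !B) -> ((B -> B) -> (B -> B)) = 0 -> 1 = 1
and checking the remaining 24 assignments likewise gives ≥ 3/4 in every case.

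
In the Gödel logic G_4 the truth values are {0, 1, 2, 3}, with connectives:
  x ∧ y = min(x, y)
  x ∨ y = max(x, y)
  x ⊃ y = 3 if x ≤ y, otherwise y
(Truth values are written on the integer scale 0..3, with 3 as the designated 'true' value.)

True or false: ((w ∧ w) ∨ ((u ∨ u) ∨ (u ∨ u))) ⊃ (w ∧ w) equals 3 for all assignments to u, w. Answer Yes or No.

No

Counterexample: take u = 1, w = 0.
w ∧ w = 0 ∧ 0 = 0
u ∨ u = 1 ∨ 1 = 1
u ∨ u = 1 ∨ 1 = 1
(u ∨ u) ∨ (u ∨ u) = 1 ∨ 1 = 1
(w ∧ w) ∨ ((u ∨ u) ∨ (u ∨ u)) = 0 ∨ 1 = 1
((w ∧ w) ∨ ((u ∨ u) ∨ (u ∨ u))) ⊃ (w ∧ w) = 1 ⊃ 0 = 0
This gives 0 ≠ 3.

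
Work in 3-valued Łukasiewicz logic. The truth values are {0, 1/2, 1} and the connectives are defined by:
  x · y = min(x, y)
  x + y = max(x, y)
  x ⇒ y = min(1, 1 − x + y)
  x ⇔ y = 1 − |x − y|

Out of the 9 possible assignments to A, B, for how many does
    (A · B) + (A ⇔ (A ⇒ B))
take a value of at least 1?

A = 0, B = 0 ↦ 0  <
A = 0, B = 1/2 ↦ 0  <
A = 0, B = 1 ↦ 0  <
A = 1/2, B = 0 ↦ 1  ≥
A = 1/2, B = 1/2 ↦ 1/2  <
A = 1/2, B = 1 ↦ 1/2  <
A = 1, B = 0 ↦ 0  <
A = 1, B = 1/2 ↦ 1/2  <
A = 1, B = 1 ↦ 1  ≥
So 2 of the 9 assignments meet the threshold.

2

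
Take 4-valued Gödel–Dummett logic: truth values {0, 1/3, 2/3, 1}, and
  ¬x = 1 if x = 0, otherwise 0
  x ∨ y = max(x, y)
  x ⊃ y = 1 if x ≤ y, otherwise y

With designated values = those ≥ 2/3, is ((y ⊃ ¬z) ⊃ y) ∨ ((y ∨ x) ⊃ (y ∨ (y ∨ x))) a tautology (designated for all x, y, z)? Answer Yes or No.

At x = 0, y = 2/3, z = 0, for instance:
¬z = ¬0 = 1
y ⊃ ¬z = 2/3 ⊃ 1 = 1
(y ⊃ ¬z) ⊃ y = 1 ⊃ 2/3 = 2/3
y ∨ x = 2/3 ∨ 0 = 2/3
y ∨ x = 2/3 ∨ 0 = 2/3
y ∨ (y ∨ x) = 2/3 ∨ 2/3 = 2/3
(y ∨ x) ⊃ (y ∨ (y ∨ x)) = 2/3 ⊃ 2/3 = 1
((y ⊃ ¬z) ⊃ y) ∨ ((y ∨ x) ⊃ (y ∨ (y ∨ x))) = 2/3 ∨ 1 = 1
and checking the remaining 63 assignments likewise gives ≥ 2/3 in every case.

Yes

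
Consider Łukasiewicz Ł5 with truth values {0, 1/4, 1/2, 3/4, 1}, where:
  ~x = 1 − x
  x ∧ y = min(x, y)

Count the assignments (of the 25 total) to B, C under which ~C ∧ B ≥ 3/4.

4

value 1: 1 assignment (counts)
value 3/4: 3 assignments (counts)
value 1/2: 5 assignments
value 1/4: 7 assignments
value 0: 9 assignments
So 4 of the 25 assignments meet the threshold.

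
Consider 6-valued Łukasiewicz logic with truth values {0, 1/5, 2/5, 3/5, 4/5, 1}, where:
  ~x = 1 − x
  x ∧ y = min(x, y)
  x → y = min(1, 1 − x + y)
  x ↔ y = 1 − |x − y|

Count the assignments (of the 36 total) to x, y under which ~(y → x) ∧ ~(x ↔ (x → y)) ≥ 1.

value 1: 1 assignment (counts)
value 4/5: 2 assignments
value 3/5: 3 assignments
value 2/5: 4 assignments
value 1/5: 5 assignments
value 0: 21 assignments
So 1 of the 36 assignments meets the threshold.

1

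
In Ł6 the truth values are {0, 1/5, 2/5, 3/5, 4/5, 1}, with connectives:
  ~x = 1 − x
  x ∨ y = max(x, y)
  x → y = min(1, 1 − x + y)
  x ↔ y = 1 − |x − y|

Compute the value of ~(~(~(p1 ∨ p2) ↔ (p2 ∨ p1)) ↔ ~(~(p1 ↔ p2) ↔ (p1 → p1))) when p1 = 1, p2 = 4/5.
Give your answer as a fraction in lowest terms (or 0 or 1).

1/5

p1 ∨ p2 = 1 ∨ 4/5 = 1
~(p1 ∨ p2) = ~1 = 0
p2 ∨ p1 = 4/5 ∨ 1 = 1
~(p1 ∨ p2) ↔ (p2 ∨ p1) = 0 ↔ 1 = 0
~(~(p1 ∨ p2) ↔ (p2 ∨ p1)) = ~0 = 1
p1 ↔ p2 = 1 ↔ 4/5 = 4/5
~(p1 ↔ p2) = ~4/5 = 1/5
p1 → p1 = 1 → 1 = 1
~(p1 ↔ p2) ↔ (p1 → p1) = 1/5 ↔ 1 = 1/5
~(~(p1 ↔ p2) ↔ (p1 → p1)) = ~1/5 = 4/5
~(~(p1 ∨ p2) ↔ (p2 ∨ p1)) ↔ ~(~(p1 ↔ p2) ↔ (p1 → p1)) = 1 ↔ 4/5 = 4/5
~(~(~(p1 ∨ p2) ↔ (p2 ∨ p1)) ↔ ~(~(p1 ↔ p2) ↔ (p1 → p1))) = ~4/5 = 1/5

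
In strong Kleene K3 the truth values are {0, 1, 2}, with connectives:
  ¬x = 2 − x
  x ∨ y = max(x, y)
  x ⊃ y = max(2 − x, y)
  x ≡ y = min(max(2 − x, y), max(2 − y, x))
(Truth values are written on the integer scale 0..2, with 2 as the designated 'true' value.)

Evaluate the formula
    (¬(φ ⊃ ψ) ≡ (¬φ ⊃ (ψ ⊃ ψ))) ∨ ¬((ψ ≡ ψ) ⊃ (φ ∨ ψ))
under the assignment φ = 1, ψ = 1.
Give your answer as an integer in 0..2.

φ ⊃ ψ = 1 ⊃ 1 = 1
¬(φ ⊃ ψ) = ¬1 = 1
¬φ = ¬1 = 1
ψ ⊃ ψ = 1 ⊃ 1 = 1
¬φ ⊃ (ψ ⊃ ψ) = 1 ⊃ 1 = 1
¬(φ ⊃ ψ) ≡ (¬φ ⊃ (ψ ⊃ ψ)) = 1 ≡ 1 = 1
ψ ≡ ψ = 1 ≡ 1 = 1
φ ∨ ψ = 1 ∨ 1 = 1
(ψ ≡ ψ) ⊃ (φ ∨ ψ) = 1 ⊃ 1 = 1
¬((ψ ≡ ψ) ⊃ (φ ∨ ψ)) = ¬1 = 1
(¬(φ ⊃ ψ) ≡ (¬φ ⊃ (ψ ⊃ ψ))) ∨ ¬((ψ ≡ ψ) ⊃ (φ ∨ ψ)) = 1 ∨ 1 = 1

1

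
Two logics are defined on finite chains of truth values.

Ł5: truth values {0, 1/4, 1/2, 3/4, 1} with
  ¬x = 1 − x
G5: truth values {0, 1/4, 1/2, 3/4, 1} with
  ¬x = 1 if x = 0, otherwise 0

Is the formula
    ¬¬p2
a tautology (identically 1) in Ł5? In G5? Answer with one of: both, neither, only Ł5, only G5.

In Ł5: at p2 = 0 the value is 0 — not a tautology.
In G5: at p2 = 0 the value is 0 — not a tautology.

neither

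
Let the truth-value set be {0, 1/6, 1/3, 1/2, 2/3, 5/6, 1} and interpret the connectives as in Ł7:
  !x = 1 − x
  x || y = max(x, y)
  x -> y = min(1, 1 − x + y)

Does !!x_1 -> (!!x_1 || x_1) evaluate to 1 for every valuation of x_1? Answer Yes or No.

Yes

x_1 = 0 ↦ 1
x_1 = 1/6 ↦ 1
x_1 = 1/3 ↦ 1
x_1 = 1/2 ↦ 1
x_1 = 2/3 ↦ 1
x_1 = 5/6 ↦ 1
x_1 = 1 ↦ 1
Every assignment gives a value ≥ 1.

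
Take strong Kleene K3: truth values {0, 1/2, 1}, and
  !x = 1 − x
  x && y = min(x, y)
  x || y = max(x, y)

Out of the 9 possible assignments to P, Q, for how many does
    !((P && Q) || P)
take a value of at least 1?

3

P = 0, Q = 0 ↦ 1  ≥
P = 0, Q = 1/2 ↦ 1  ≥
P = 0, Q = 1 ↦ 1  ≥
P = 1/2, Q = 0 ↦ 1/2  <
P = 1/2, Q = 1/2 ↦ 1/2  <
P = 1/2, Q = 1 ↦ 1/2  <
P = 1, Q = 0 ↦ 0  <
P = 1, Q = 1/2 ↦ 0  <
P = 1, Q = 1 ↦ 0  <
So 3 of the 9 assignments meet the threshold.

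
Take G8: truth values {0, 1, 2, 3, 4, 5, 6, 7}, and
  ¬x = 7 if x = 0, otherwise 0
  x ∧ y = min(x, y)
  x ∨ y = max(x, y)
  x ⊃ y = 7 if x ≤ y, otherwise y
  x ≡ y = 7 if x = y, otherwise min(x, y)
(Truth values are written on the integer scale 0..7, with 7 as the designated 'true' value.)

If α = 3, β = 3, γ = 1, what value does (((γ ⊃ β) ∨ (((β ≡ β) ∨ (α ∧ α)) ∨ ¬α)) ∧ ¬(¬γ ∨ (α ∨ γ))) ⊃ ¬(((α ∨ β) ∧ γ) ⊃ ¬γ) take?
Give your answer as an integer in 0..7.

γ ⊃ β = 1 ⊃ 3 = 7
β ≡ β = 3 ≡ 3 = 7
α ∧ α = 3 ∧ 3 = 3
(β ≡ β) ∨ (α ∧ α) = 7 ∨ 3 = 7
¬α = ¬3 = 0
((β ≡ β) ∨ (α ∧ α)) ∨ ¬α = 7 ∨ 0 = 7
(γ ⊃ β) ∨ (((β ≡ β) ∨ (α ∧ α)) ∨ ¬α) = 7 ∨ 7 = 7
¬γ = ¬1 = 0
α ∨ γ = 3 ∨ 1 = 3
¬γ ∨ (α ∨ γ) = 0 ∨ 3 = 3
¬(¬γ ∨ (α ∨ γ)) = ¬3 = 0
((γ ⊃ β) ∨ (((β ≡ β) ∨ (α ∧ α)) ∨ ¬α)) ∧ ¬(¬γ ∨ (α ∨ γ)) = 7 ∧ 0 = 0
α ∨ β = 3 ∨ 3 = 3
(α ∨ β) ∧ γ = 3 ∧ 1 = 1
¬γ = ¬1 = 0
((α ∨ β) ∧ γ) ⊃ ¬γ = 1 ⊃ 0 = 0
¬(((α ∨ β) ∧ γ) ⊃ ¬γ) = ¬0 = 7
(((γ ⊃ β) ∨ (((β ≡ β) ∨ (α ∧ α)) ∨ ¬α)) ∧ ¬(¬γ ∨ (α ∨ γ))) ⊃ ¬(((α ∨ β) ∧ γ) ⊃ ¬γ) = 0 ⊃ 7 = 7

7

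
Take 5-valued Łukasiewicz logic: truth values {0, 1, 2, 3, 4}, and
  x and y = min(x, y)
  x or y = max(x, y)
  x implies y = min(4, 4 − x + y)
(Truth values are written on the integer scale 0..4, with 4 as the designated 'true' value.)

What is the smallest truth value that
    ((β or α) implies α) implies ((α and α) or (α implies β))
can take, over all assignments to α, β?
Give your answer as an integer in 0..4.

2

Take α = 2, β = 0:
β or α = 0 or 2 = 2
(β or α) implies α = 2 implies 2 = 4
α and α = 2 and 2 = 2
α implies β = 2 implies 0 = 2
(α and α) or (α implies β) = 2 or 2 = 2
((β or α) implies α) implies ((α and α) or (α implies β)) = 4 implies 2 = 2
No assignment yields a value below 2, so this is the minimum.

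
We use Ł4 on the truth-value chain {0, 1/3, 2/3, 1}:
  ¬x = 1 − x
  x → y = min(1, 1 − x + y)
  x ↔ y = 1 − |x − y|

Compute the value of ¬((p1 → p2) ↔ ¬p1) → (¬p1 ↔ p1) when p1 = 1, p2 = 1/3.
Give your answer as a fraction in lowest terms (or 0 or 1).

p1 → p2 = 1 → 1/3 = 1/3
¬p1 = ¬1 = 0
(p1 → p2) ↔ ¬p1 = 1/3 ↔ 0 = 2/3
¬((p1 → p2) ↔ ¬p1) = ¬2/3 = 1/3
¬p1 = ¬1 = 0
¬p1 ↔ p1 = 0 ↔ 1 = 0
¬((p1 → p2) ↔ ¬p1) → (¬p1 ↔ p1) = 1/3 → 0 = 2/3

2/3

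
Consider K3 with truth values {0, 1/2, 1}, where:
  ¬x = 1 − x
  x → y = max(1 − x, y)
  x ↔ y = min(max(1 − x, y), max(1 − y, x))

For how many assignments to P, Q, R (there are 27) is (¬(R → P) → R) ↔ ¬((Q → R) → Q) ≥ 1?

7

value 1: 7 assignments (counts)
value 1/2: 13 assignments
value 0: 7 assignments
So 7 of the 27 assignments meet the threshold.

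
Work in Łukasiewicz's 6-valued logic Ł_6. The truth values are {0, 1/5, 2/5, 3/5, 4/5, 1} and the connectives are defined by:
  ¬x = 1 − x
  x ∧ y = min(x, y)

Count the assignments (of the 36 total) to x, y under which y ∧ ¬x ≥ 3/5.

9

value 1: 1 assignment (counts)
value 4/5: 3 assignments (counts)
value 3/5: 5 assignments (counts)
value 2/5: 7 assignments
value 1/5: 9 assignments
value 0: 11 assignments
So 9 of the 36 assignments meet the threshold.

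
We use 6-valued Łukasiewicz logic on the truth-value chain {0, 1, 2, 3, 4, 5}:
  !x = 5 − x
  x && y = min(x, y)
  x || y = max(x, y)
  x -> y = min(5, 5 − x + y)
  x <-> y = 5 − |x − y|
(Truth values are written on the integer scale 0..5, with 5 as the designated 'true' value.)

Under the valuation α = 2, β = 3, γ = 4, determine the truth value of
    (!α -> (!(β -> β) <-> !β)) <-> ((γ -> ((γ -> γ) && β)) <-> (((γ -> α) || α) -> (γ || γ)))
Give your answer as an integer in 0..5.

!α = !2 = 3
β -> β = 3 -> 3 = 5
!(β -> β) = !5 = 0
!β = !3 = 2
!(β -> β) <-> !β = 0 <-> 2 = 3
!α -> (!(β -> β) <-> !β) = 3 -> 3 = 5
γ -> γ = 4 -> 4 = 5
(γ -> γ) && β = 5 && 3 = 3
γ -> ((γ -> γ) && β) = 4 -> 3 = 4
γ -> α = 4 -> 2 = 3
(γ -> α) || α = 3 || 2 = 3
γ || γ = 4 || 4 = 4
((γ -> α) || α) -> (γ || γ) = 3 -> 4 = 5
(γ -> ((γ -> γ) && β)) <-> (((γ -> α) || α) -> (γ || γ)) = 4 <-> 5 = 4
(!α -> (!(β -> β) <-> !β)) <-> ((γ -> ((γ -> γ) && β)) <-> (((γ -> α) || α) -> (γ || γ))) = 5 <-> 4 = 4

4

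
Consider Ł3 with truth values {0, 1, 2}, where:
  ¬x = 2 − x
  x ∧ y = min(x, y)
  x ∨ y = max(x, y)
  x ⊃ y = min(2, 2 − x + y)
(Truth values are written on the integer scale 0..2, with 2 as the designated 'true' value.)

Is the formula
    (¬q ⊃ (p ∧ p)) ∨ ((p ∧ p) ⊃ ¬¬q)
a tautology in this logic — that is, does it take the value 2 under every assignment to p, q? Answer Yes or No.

No

Counterexample: take p = 1, q = 0.
¬q = ¬0 = 2
p ∧ p = 1 ∧ 1 = 1
¬q ⊃ (p ∧ p) = 2 ⊃ 1 = 1
p ∧ p = 1 ∧ 1 = 1
¬q = ¬0 = 2
¬¬q = ¬2 = 0
(p ∧ p) ⊃ ¬¬q = 1 ⊃ 0 = 1
(¬q ⊃ (p ∧ p)) ∨ ((p ∧ p) ⊃ ¬¬q) = 1 ∨ 1 = 1
This gives 1 ≠ 2.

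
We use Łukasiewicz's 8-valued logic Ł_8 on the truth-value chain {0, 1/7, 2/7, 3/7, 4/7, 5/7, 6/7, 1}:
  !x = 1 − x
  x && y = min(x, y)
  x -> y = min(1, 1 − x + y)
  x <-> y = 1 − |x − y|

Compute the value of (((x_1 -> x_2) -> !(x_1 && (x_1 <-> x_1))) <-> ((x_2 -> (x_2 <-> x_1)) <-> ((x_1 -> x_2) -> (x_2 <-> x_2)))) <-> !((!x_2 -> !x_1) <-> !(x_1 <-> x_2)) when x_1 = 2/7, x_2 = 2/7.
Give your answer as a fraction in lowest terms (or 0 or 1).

5/7

x_1 -> x_2 = 2/7 -> 2/7 = 1
x_1 <-> x_1 = 2/7 <-> 2/7 = 1
x_1 && (x_1 <-> x_1) = 2/7 && 1 = 2/7
!(x_1 && (x_1 <-> x_1)) = !2/7 = 5/7
(x_1 -> x_2) -> !(x_1 && (x_1 <-> x_1)) = 1 -> 5/7 = 5/7
x_2 <-> x_1 = 2/7 <-> 2/7 = 1
x_2 -> (x_2 <-> x_1) = 2/7 -> 1 = 1
x_1 -> x_2 = 2/7 -> 2/7 = 1
x_2 <-> x_2 = 2/7 <-> 2/7 = 1
(x_1 -> x_2) -> (x_2 <-> x_2) = 1 -> 1 = 1
(x_2 -> (x_2 <-> x_1)) <-> ((x_1 -> x_2) -> (x_2 <-> x_2)) = 1 <-> 1 = 1
((x_1 -> x_2) -> !(x_1 && (x_1 <-> x_1))) <-> ((x_2 -> (x_2 <-> x_1)) <-> ((x_1 -> x_2) -> (x_2 <-> x_2))) = 5/7 <-> 1 = 5/7
!x_2 = !2/7 = 5/7
!x_1 = !2/7 = 5/7
!x_2 -> !x_1 = 5/7 -> 5/7 = 1
x_1 <-> x_2 = 2/7 <-> 2/7 = 1
!(x_1 <-> x_2) = !1 = 0
(!x_2 -> !x_1) <-> !(x_1 <-> x_2) = 1 <-> 0 = 0
!((!x_2 -> !x_1) <-> !(x_1 <-> x_2)) = !0 = 1
(((x_1 -> x_2) -> !(x_1 && (x_1 <-> x_1))) <-> ((x_2 -> (x_2 <-> x_1)) <-> ((x_1 -> x_2) -> (x_2 <-> x_2)))) <-> !((!x_2 -> !x_1) <-> !(x_1 <-> x_2)) = 5/7 <-> 1 = 5/7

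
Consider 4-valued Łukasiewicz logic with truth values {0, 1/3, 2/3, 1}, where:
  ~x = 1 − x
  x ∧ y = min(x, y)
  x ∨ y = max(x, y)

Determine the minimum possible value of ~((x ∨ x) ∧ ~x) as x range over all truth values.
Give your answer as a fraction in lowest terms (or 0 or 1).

2/3

Take x = 1/3:
x ∨ x = 1/3 ∨ 1/3 = 1/3
~x = ~1/3 = 2/3
(x ∨ x) ∧ ~x = 1/3 ∧ 2/3 = 1/3
~((x ∨ x) ∧ ~x) = ~1/3 = 2/3
No assignment yields a value below 2/3, so this is the minimum.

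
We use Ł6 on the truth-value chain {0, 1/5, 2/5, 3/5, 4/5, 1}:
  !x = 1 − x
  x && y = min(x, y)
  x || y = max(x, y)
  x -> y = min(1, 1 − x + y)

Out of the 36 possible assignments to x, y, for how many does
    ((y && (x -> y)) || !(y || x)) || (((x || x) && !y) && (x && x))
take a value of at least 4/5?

20

value 1: 8 assignments (counts)
value 4/5: 12 assignments (counts)
value 3/5: 16 assignments
So 20 of the 36 assignments meet the threshold.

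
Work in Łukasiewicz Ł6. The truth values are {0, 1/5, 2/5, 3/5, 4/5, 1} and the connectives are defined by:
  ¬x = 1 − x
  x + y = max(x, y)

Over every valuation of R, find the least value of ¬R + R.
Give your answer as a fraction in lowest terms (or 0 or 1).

Take R = 2/5:
¬R = ¬2/5 = 3/5
¬R + R = 3/5 + 2/5 = 3/5
No assignment yields a value below 3/5, so this is the minimum.

3/5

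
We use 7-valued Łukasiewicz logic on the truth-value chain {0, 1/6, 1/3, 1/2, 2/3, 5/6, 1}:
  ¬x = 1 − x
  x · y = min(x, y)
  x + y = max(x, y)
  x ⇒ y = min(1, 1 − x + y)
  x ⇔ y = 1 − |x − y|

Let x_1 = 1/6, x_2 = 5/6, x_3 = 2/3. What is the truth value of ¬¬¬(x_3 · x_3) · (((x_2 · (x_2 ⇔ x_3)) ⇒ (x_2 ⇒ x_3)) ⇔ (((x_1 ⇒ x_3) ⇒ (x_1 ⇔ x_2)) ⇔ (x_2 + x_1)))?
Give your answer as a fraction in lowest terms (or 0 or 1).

x_3 · x_3 = 2/3 · 2/3 = 2/3
¬(x_3 · x_3) = ¬2/3 = 1/3
¬¬(x_3 · x_3) = ¬1/3 = 2/3
¬¬¬(x_3 · x_3) = ¬2/3 = 1/3
x_2 ⇔ x_3 = 5/6 ⇔ 2/3 = 5/6
x_2 · (x_2 ⇔ x_3) = 5/6 · 5/6 = 5/6
x_2 ⇒ x_3 = 5/6 ⇒ 2/3 = 5/6
(x_2 · (x_2 ⇔ x_3)) ⇒ (x_2 ⇒ x_3) = 5/6 ⇒ 5/6 = 1
x_1 ⇒ x_3 = 1/6 ⇒ 2/3 = 1
x_1 ⇔ x_2 = 1/6 ⇔ 5/6 = 1/3
(x_1 ⇒ x_3) ⇒ (x_1 ⇔ x_2) = 1 ⇒ 1/3 = 1/3
x_2 + x_1 = 5/6 + 1/6 = 5/6
((x_1 ⇒ x_3) ⇒ (x_1 ⇔ x_2)) ⇔ (x_2 + x_1) = 1/3 ⇔ 5/6 = 1/2
((x_2 · (x_2 ⇔ x_3)) ⇒ (x_2 ⇒ x_3)) ⇔ (((x_1 ⇒ x_3) ⇒ (x_1 ⇔ x_2)) ⇔ (x_2 + x_1)) = 1 ⇔ 1/2 = 1/2
¬¬¬(x_3 · x_3) · (((x_2 · (x_2 ⇔ x_3)) ⇒ (x_2 ⇒ x_3)) ⇔ (((x_1 ⇒ x_3) ⇒ (x_1 ⇔ x_2)) ⇔ (x_2 + x_1))) = 1/3 · 1/2 = 1/3

1/3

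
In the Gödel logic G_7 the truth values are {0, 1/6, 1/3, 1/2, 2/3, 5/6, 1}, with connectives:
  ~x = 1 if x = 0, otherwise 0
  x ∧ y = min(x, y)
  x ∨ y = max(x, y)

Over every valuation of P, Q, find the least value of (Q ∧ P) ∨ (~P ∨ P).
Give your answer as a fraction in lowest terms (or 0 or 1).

Take P = 1/6, Q = 0:
Q ∧ P = 0 ∧ 1/6 = 0
~P = ~1/6 = 0
~P ∨ P = 0 ∨ 1/6 = 1/6
(Q ∧ P) ∨ (~P ∨ P) = 0 ∨ 1/6 = 1/6
No assignment yields a value below 1/6, so this is the minimum.

1/6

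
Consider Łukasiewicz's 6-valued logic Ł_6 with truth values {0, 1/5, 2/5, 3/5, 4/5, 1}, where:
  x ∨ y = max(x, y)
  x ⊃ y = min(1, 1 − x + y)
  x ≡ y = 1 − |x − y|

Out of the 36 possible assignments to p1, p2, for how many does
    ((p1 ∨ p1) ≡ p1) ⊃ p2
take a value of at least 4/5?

value 1: 6 assignments (counts)
value 4/5: 6 assignments (counts)
value 3/5: 6 assignments
value 2/5: 6 assignments
value 1/5: 6 assignments
value 0: 6 assignments
So 12 of the 36 assignments meet the threshold.

12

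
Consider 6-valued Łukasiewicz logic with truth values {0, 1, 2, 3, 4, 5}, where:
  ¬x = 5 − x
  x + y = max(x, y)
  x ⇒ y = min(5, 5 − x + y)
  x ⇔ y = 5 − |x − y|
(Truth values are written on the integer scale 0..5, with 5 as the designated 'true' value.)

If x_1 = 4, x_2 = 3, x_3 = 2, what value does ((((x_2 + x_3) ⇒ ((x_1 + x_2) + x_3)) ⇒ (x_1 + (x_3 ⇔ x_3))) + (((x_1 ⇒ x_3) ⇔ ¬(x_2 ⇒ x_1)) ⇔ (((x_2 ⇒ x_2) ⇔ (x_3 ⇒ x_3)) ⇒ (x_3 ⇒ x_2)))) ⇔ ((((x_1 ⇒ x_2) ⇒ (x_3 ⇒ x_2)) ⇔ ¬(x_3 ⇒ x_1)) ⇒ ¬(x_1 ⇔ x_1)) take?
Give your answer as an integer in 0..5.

5

x_2 + x_3 = 3 + 2 = 3
x_1 + x_2 = 4 + 3 = 4
(x_1 + x_2) + x_3 = 4 + 2 = 4
(x_2 + x_3) ⇒ ((x_1 + x_2) + x_3) = 3 ⇒ 4 = 5
x_3 ⇔ x_3 = 2 ⇔ 2 = 5
x_1 + (x_3 ⇔ x_3) = 4 + 5 = 5
((x_2 + x_3) ⇒ ((x_1 + x_2) + x_3)) ⇒ (x_1 + (x_3 ⇔ x_3)) = 5 ⇒ 5 = 5
x_1 ⇒ x_3 = 4 ⇒ 2 = 3
x_2 ⇒ x_1 = 3 ⇒ 4 = 5
¬(x_2 ⇒ x_1) = ¬5 = 0
(x_1 ⇒ x_3) ⇔ ¬(x_2 ⇒ x_1) = 3 ⇔ 0 = 2
x_2 ⇒ x_2 = 3 ⇒ 3 = 5
x_3 ⇒ x_3 = 2 ⇒ 2 = 5
(x_2 ⇒ x_2) ⇔ (x_3 ⇒ x_3) = 5 ⇔ 5 = 5
x_3 ⇒ x_2 = 2 ⇒ 3 = 5
((x_2 ⇒ x_2) ⇔ (x_3 ⇒ x_3)) ⇒ (x_3 ⇒ x_2) = 5 ⇒ 5 = 5
((x_1 ⇒ x_3) ⇔ ¬(x_2 ⇒ x_1)) ⇔ (((x_2 ⇒ x_2) ⇔ (x_3 ⇒ x_3)) ⇒ (x_3 ⇒ x_2)) = 2 ⇔ 5 = 2
(((x_2 + x_3) ⇒ ((x_1 + x_2) + x_3)) ⇒ (x_1 + (x_3 ⇔ x_3))) + (((x_1 ⇒ x_3) ⇔ ¬(x_2 ⇒ x_1)) ⇔ (((x_2 ⇒ x_2) ⇔ (x_3 ⇒ x_3)) ⇒ (x_3 ⇒ x_2))) = 5 + 2 = 5
x_1 ⇒ x_2 = 4 ⇒ 3 = 4
x_3 ⇒ x_2 = 2 ⇒ 3 = 5
(x_1 ⇒ x_2) ⇒ (x_3 ⇒ x_2) = 4 ⇒ 5 = 5
x_3 ⇒ x_1 = 2 ⇒ 4 = 5
¬(x_3 ⇒ x_1) = ¬5 = 0
((x_1 ⇒ x_2) ⇒ (x_3 ⇒ x_2)) ⇔ ¬(x_3 ⇒ x_1) = 5 ⇔ 0 = 0
x_1 ⇔ x_1 = 4 ⇔ 4 = 5
¬(x_1 ⇔ x_1) = ¬5 = 0
(((x_1 ⇒ x_2) ⇒ (x_3 ⇒ x_2)) ⇔ ¬(x_3 ⇒ x_1)) ⇒ ¬(x_1 ⇔ x_1) = 0 ⇒ 0 = 5
((((x_2 + x_3) ⇒ ((x_1 + x_2) + x_3)) ⇒ (x_1 + (x_3 ⇔ x_3))) + (((x_1 ⇒ x_3) ⇔ ¬(x_2 ⇒ x_1)) ⇔ (((x_2 ⇒ x_2) ⇔ (x_3 ⇒ x_3)) ⇒ (x_3 ⇒ x_2)))) ⇔ ((((x_1 ⇒ x_2) ⇒ (x_3 ⇒ x_2)) ⇔ ¬(x_3 ⇒ x_1)) ⇒ ¬(x_1 ⇔ x_1)) = 5 ⇔ 5 = 5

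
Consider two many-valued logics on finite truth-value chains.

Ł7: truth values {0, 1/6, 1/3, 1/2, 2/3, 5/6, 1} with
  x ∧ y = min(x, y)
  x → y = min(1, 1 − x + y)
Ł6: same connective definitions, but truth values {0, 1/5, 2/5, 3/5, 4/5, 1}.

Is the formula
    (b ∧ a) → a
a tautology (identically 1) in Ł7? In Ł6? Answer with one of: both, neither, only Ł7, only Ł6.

both

In Ł7: every assignment gives 1 — tautology.
In Ł6: every assignment gives 1 — tautology.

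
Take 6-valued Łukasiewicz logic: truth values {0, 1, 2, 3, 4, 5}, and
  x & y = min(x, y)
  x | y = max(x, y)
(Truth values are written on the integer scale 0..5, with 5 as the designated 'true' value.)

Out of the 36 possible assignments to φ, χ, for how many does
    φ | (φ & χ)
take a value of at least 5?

value 5: 6 assignments (counts)
value 4: 6 assignments
value 3: 6 assignments
value 2: 6 assignments
value 1: 6 assignments
value 0: 6 assignments
So 6 of the 36 assignments meet the threshold.

6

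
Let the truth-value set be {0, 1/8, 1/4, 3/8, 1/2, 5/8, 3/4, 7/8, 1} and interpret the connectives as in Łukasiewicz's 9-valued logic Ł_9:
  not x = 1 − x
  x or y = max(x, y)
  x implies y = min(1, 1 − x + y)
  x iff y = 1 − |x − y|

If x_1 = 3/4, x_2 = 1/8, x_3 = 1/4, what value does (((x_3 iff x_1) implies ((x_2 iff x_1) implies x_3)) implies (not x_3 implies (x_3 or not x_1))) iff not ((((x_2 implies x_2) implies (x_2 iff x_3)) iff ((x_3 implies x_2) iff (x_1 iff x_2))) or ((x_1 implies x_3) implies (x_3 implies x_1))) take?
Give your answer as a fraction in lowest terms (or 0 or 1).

x_3 iff x_1 = 1/4 iff 3/4 = 1/2
x_2 iff x_1 = 1/8 iff 3/4 = 3/8
(x_2 iff x_1) implies x_3 = 3/8 implies 1/4 = 7/8
(x_3 iff x_1) implies ((x_2 iff x_1) implies x_3) = 1/2 implies 7/8 = 1
not x_3 = not 1/4 = 3/4
not x_1 = not 3/4 = 1/4
x_3 or not x_1 = 1/4 or 1/4 = 1/4
not x_3 implies (x_3 or not x_1) = 3/4 implies 1/4 = 1/2
((x_3 iff x_1) implies ((x_2 iff x_1) implies x_3)) implies (not x_3 implies (x_3 or not x_1)) = 1 implies 1/2 = 1/2
x_2 implies x_2 = 1/8 implies 1/8 = 1
x_2 iff x_3 = 1/8 iff 1/4 = 7/8
(x_2 implies x_2) implies (x_2 iff x_3) = 1 implies 7/8 = 7/8
x_3 implies x_2 = 1/4 implies 1/8 = 7/8
x_1 iff x_2 = 3/4 iff 1/8 = 3/8
(x_3 implies x_2) iff (x_1 iff x_2) = 7/8 iff 3/8 = 1/2
((x_2 implies x_2) implies (x_2 iff x_3)) iff ((x_3 implies x_2) iff (x_1 iff x_2)) = 7/8 iff 1/2 = 5/8
x_1 implies x_3 = 3/4 implies 1/4 = 1/2
x_3 implies x_1 = 1/4 implies 3/4 = 1
(x_1 implies x_3) implies (x_3 implies x_1) = 1/2 implies 1 = 1
(((x_2 implies x_2) implies (x_2 iff x_3)) iff ((x_3 implies x_2) iff (x_1 iff x_2))) or ((x_1 implies x_3) implies (x_3 implies x_1)) = 5/8 or 1 = 1
not ((((x_2 implies x_2) implies (x_2 iff x_3)) iff ((x_3 implies x_2) iff (x_1 iff x_2))) or ((x_1 implies x_3) implies (x_3 implies x_1))) = not 1 = 0
(((x_3 iff x_1) implies ((x_2 iff x_1) implies x_3)) implies (not x_3 implies (x_3 or not x_1))) iff not ((((x_2 implies x_2) implies (x_2 iff x_3)) iff ((x_3 implies x_2) iff (x_1 iff x_2))) or ((x_1 implies x_3) implies (x_3 implies x_1))) = 1/2 iff 0 = 1/2

1/2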